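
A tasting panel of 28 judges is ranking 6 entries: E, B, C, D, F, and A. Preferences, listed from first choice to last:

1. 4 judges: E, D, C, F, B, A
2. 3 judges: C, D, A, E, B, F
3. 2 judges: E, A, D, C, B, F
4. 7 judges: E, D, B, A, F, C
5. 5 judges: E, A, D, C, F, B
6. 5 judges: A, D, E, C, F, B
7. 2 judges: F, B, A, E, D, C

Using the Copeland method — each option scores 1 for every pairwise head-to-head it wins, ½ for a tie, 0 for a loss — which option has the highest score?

E: beats B, C, D, F, and A → score 5.
B: loses to E, C, D, F, and A → score 0.
C: beats B and F; loses to E, D, and A → score 2.
D: beats B, C, and F; ties A; loses to E → score 3.5.
F: beats B; loses to E, C, D, and A → score 1.
A: beats B, C, and F; ties D; loses to E → score 3.5.
E has the best pairwise record.

E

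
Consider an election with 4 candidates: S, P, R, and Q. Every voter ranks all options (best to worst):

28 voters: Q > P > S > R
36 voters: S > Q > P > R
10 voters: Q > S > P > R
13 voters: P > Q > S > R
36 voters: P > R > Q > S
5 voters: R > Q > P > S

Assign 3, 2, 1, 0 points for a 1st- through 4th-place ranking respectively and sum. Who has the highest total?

S: 28·1 + 36·3 + 10·2 + 13·1 + 36·0 + 5·0 = 169
P: 28·2 + 36·1 + 10·1 + 13·3 + 36·3 + 5·1 = 254
R: 28·0 + 36·0 + 10·0 + 13·0 + 36·2 + 5·3 = 87
Q: 28·3 + 36·2 + 10·3 + 13·2 + 36·1 + 5·2 = 258
Q has the highest Borda score (258).

Q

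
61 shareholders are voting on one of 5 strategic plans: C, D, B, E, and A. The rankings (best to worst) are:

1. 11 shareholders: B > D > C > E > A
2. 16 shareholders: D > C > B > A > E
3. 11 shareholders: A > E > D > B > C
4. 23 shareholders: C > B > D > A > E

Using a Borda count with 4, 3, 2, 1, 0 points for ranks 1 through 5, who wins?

D

C: 11·2 + 16·3 + 11·0 + 23·4 = 162
D: 11·3 + 16·4 + 11·2 + 23·2 = 165
B: 11·4 + 16·2 + 11·1 + 23·3 = 156
E: 11·1 + 16·0 + 11·3 + 23·0 = 44
A: 11·0 + 16·1 + 11·4 + 23·1 = 83
D has the highest Borda score (165).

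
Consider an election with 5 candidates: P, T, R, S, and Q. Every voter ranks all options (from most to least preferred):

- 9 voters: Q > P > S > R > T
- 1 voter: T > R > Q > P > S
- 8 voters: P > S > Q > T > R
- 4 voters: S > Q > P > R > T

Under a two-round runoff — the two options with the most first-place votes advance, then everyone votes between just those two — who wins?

Round 1 first-place votes: P 8, T 1, R 0, S 4, Q 9.
Q and P advance.
Runoff: Q is preferred to P by 14 voters; P by 8.
Q wins the runoff.

Q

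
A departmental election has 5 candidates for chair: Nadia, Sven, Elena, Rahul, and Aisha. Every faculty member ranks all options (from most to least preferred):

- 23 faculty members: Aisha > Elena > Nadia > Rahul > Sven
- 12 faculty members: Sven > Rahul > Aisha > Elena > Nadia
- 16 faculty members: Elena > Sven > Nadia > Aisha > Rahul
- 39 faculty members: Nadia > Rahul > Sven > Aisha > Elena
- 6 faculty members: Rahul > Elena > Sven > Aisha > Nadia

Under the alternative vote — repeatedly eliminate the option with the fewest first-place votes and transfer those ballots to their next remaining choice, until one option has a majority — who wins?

Nadia

Round 1: Nadia 39, Sven 12, Elena 16, Rahul 6, Aisha 23. Eliminate Rahul.
Round 2: Nadia 39, Sven 12, Elena 22, Aisha 23. Eliminate Sven.
Round 3: Nadia 39, Elena 22, Aisha 35. Eliminate Elena.
Round 4: Nadia 55, Aisha 41. Nadia has a majority.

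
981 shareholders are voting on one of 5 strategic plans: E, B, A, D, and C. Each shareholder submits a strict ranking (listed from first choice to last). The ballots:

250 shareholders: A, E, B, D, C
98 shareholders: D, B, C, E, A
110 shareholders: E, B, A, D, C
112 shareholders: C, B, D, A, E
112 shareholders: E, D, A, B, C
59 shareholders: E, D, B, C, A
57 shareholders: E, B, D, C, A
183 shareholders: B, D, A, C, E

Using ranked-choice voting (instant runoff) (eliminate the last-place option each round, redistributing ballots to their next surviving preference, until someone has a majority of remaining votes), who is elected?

E

Round 1: E 338, B 183, A 250, D 98, C 112. Eliminate D.
Round 2: E 338, B 281, A 250, C 112. Eliminate C.
Round 3: E 338, B 393, A 250. Eliminate A.
Round 4: E 588, B 393. E has a majority.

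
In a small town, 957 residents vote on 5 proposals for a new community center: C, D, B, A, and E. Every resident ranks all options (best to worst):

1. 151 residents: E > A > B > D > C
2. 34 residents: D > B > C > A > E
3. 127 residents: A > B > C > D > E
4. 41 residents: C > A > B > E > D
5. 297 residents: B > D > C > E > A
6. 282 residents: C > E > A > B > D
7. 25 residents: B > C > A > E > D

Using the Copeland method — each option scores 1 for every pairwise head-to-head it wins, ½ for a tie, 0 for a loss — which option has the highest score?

C: beats A and E; loses to D and B → score 2.
D: beats C; loses to B, A, and E → score 1.
B: beats C, D, and E; loses to A → score 3.
A: beats D and B; loses to C and E → score 2.
E: beats D and A; loses to C and B → score 2.
B has the best pairwise record.

B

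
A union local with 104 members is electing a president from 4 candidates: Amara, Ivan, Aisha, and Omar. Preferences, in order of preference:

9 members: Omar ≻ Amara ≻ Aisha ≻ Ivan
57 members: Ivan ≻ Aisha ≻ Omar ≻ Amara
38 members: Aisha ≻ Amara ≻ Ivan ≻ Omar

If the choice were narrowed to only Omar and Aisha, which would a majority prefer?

Aisha

Voters preferring Omar to Aisha: 9; preferring Aisha to Omar: 95.
Aisha wins the head-to-head.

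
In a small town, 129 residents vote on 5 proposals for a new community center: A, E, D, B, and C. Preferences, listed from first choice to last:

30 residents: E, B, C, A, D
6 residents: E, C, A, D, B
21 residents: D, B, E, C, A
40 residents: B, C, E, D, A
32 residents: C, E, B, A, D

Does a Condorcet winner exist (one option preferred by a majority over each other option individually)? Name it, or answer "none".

Checking pairwise contests:
E beats A 129–0.
C beats E 72–57.
A beats D 68–61.
E beats B 68–61.
B beats C 91–38.
Every option loses at least one head-to-head, so there is no Condorcet winner.

none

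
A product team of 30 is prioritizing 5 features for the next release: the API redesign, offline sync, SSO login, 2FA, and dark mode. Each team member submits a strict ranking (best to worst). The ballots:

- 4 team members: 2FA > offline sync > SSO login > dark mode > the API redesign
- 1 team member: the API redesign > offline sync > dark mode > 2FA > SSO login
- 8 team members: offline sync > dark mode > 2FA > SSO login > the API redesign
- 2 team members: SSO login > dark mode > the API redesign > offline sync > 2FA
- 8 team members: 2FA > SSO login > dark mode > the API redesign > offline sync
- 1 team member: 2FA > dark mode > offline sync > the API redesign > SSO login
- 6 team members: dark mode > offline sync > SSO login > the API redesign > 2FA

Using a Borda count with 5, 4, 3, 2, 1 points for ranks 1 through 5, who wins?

dark mode

the API redesign: 4·1 + 1·5 + 8·1 + 2·3 + 8·2 + 1·2 + 6·2 = 53
offline sync: 4·4 + 1·4 + 8·5 + 2·2 + 8·1 + 1·3 + 6·4 = 99
SSO login: 4·3 + 1·1 + 8·2 + 2·5 + 8·4 + 1·1 + 6·3 = 90
2FA: 4·5 + 1·2 + 8·3 + 2·1 + 8·5 + 1·5 + 6·1 = 99
dark mode: 4·2 + 1·3 + 8·4 + 2·4 + 8·3 + 1·4 + 6·5 = 109
dark mode has the highest Borda score (109).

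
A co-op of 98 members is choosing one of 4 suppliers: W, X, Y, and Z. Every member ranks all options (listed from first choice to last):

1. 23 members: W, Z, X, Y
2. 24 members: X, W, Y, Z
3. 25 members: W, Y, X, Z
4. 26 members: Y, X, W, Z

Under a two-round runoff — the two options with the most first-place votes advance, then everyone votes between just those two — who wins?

Round 1 first-place votes: W 48, X 24, Y 26, Z 0.
W and Y advance.
Runoff: W is preferred to Y by 72 voters; Y by 26.
W wins the runoff.

W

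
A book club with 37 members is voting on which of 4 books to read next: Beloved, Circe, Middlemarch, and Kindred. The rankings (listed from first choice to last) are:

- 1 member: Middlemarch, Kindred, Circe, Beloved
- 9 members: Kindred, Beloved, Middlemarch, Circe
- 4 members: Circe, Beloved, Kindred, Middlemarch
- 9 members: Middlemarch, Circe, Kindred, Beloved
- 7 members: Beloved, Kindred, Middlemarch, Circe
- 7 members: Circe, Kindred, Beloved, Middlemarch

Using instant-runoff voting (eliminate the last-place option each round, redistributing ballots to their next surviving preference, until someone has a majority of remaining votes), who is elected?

Round 1: Beloved 7, Circe 11, Middlemarch 10, Kindred 9. Eliminate Beloved.
Round 2: Circe 11, Middlemarch 10, Kindred 16. Eliminate Middlemarch.
Round 3: Circe 20, Kindred 17. Circe has a majority.

Circe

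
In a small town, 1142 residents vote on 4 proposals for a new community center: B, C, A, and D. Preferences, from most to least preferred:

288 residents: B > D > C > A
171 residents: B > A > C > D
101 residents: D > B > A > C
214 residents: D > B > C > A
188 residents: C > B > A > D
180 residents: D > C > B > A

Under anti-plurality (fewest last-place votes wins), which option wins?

B

Last-place votes: B 0, C 101, A 682, D 359.
B is ranked last by the fewest voters, so B wins.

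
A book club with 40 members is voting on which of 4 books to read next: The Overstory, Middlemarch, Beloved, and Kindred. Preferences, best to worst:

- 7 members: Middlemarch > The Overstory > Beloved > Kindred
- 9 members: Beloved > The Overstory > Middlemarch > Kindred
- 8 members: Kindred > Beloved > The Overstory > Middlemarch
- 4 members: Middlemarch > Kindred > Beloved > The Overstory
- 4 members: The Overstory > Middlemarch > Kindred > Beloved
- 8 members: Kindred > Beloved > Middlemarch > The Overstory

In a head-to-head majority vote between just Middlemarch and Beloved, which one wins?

Voters preferring Middlemarch to Beloved: 15; preferring Beloved to Middlemarch: 25.
Beloved wins the head-to-head.

Beloved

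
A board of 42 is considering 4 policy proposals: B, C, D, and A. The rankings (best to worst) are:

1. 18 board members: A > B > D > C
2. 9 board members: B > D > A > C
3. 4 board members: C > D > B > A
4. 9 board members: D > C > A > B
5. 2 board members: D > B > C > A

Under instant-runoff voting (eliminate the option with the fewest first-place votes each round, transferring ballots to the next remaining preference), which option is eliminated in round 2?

B

Round 1: B 9, C 4, D 11, A 18. Eliminate C.
Round 2: B 9, D 15, A 18. Eliminate B.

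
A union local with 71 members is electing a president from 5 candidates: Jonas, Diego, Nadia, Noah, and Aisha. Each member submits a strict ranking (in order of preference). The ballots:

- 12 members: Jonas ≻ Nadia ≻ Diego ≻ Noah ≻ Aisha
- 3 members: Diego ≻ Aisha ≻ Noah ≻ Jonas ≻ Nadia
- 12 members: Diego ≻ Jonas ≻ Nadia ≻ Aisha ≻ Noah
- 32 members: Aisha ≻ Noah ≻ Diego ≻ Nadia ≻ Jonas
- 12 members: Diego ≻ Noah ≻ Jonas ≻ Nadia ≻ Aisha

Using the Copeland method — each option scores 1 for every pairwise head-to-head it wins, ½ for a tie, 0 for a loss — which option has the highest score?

Jonas: beats Nadia and Aisha; loses to Diego and Noah → score 2.
Diego: beats Jonas, Nadia, Noah, and Aisha → score 4.
Nadia: beats Aisha; loses to Jonas, Diego, and Noah → score 1.
Noah: beats Jonas and Nadia; loses to Diego and Aisha → score 2.
Aisha: beats Noah; loses to Jonas, Diego, and Nadia → score 1.
Diego has the best pairwise record.

Diego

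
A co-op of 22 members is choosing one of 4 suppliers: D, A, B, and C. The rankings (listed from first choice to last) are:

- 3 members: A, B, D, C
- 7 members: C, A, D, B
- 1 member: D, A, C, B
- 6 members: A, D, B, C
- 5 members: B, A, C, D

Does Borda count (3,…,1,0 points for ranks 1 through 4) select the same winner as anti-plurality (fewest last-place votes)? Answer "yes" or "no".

Borda — scores: D 25, A 53, B 27, C 27. Winner: A.
Anti-plurality — last-place votes: D 5, A 0, B 8, C 9. Winner: A.
The two methods agree.

yes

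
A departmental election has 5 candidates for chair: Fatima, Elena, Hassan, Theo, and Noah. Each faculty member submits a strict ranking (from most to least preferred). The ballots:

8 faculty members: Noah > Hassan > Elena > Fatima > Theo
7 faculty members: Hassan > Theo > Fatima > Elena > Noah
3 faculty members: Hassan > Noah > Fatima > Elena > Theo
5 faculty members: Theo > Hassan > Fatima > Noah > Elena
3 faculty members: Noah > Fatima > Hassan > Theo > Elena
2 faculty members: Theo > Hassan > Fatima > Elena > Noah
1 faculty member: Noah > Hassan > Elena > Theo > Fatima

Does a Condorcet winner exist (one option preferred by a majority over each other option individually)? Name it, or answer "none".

Hassan vs Fatima: 26–3 for Hassan.
Hassan vs Elena: 29–0 for Hassan.
Hassan vs Theo: 22–7 for Hassan.
Hassan vs Noah: 17–12 for Hassan.
Hassan beats every other option head-to-head.

Hassan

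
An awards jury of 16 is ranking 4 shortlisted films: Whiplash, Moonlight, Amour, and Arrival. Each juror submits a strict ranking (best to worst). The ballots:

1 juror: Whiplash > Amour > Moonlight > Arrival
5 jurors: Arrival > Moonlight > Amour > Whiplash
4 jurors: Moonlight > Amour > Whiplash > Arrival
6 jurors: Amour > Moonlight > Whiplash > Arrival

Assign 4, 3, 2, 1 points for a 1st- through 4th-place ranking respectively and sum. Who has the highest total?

Whiplash: 1·4 + 5·1 + 4·2 + 6·2 = 29
Moonlight: 1·2 + 5·3 + 4·4 + 6·3 = 51
Amour: 1·3 + 5·2 + 4·3 + 6·4 = 49
Arrival: 1·1 + 5·4 + 4·1 + 6·1 = 31
Moonlight has the highest Borda score (51).

Moonlight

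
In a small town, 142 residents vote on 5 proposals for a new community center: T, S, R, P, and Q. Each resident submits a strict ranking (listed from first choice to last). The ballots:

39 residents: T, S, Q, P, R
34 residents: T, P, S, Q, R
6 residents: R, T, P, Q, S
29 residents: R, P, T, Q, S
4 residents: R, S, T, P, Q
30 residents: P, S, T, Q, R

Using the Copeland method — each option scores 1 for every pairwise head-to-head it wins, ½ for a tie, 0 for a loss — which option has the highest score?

T: beats S, R, P, and Q → score 4.
S: beats R and Q; loses to T and P → score 2.
R: loses to T, S, P, and Q → score 0.
P: beats S, R, and Q; loses to T → score 3.
Q: beats R; loses to T, S, and P → score 1.
T has the best pairwise record.

T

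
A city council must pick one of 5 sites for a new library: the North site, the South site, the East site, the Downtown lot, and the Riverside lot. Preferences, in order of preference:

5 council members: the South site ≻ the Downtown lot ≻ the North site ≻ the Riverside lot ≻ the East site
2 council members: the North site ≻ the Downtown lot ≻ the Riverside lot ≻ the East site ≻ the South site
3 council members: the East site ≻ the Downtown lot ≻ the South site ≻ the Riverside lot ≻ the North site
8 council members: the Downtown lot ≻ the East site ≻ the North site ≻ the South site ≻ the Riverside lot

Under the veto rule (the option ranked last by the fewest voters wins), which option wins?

Last-place votes: the North site 3, the South site 2, the East site 5, the Downtown lot 0, the Riverside lot 8.
the Downtown lot is ranked last by the fewest voters, so the Downtown lot wins.

the Downtown lot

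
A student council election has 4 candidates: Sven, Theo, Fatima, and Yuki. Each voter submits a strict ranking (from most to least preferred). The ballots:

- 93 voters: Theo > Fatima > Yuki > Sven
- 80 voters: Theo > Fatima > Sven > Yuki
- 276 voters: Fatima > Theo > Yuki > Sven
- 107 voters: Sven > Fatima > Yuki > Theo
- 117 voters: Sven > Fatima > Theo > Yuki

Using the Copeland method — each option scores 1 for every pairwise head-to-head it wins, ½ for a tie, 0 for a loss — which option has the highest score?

Fatima

Sven: loses to Theo, Fatima, and Yuki → score 0.
Theo: beats Sven and Yuki; loses to Fatima → score 2.
Fatima: beats Sven, Theo, and Yuki → score 3.
Yuki: beats Sven; loses to Theo and Fatima → score 1.
Fatima has the best pairwise record.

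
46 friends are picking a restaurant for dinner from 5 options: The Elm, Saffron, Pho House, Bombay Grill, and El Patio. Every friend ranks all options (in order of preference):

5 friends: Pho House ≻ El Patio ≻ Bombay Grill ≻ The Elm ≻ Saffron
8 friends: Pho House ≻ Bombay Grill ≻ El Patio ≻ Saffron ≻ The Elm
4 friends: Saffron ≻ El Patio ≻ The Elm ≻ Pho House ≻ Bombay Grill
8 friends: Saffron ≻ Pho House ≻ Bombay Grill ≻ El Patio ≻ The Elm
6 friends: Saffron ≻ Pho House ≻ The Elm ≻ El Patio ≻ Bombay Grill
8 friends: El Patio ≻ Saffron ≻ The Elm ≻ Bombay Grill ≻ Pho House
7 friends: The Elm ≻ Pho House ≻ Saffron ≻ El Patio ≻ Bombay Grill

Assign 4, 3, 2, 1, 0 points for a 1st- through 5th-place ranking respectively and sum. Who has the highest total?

Pho House

The Elm: 5·1 + 8·0 + 4·2 + 8·0 + 6·2 + 8·2 + 7·4 = 69
Saffron: 5·0 + 8·1 + 4·4 + 8·4 + 6·4 + 8·3 + 7·2 = 118
Pho House: 5·4 + 8·4 + 4·1 + 8·3 + 6·3 + 8·0 + 7·3 = 119
Bombay Grill: 5·2 + 8·3 + 4·0 + 8·2 + 6·0 + 8·1 + 7·0 = 58
El Patio: 5·3 + 8·2 + 4·3 + 8·1 + 6·1 + 8·4 + 7·1 = 96
Pho House has the highest Borda score (119).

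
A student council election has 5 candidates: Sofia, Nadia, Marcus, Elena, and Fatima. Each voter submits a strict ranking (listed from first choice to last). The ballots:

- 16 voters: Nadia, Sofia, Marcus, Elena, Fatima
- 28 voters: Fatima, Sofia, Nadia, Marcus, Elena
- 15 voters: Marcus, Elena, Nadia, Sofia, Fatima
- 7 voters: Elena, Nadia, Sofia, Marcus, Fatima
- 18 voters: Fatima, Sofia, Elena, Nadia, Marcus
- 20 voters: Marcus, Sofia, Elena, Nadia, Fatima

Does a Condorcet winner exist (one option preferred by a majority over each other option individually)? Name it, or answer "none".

Sofia

Sofia vs Nadia: 66–38 for Sofia.
Sofia vs Marcus: 69–35 for Sofia.
Sofia vs Elena: 82–22 for Sofia.
Sofia vs Fatima: 58–46 for Sofia.
Sofia beats every other option head-to-head.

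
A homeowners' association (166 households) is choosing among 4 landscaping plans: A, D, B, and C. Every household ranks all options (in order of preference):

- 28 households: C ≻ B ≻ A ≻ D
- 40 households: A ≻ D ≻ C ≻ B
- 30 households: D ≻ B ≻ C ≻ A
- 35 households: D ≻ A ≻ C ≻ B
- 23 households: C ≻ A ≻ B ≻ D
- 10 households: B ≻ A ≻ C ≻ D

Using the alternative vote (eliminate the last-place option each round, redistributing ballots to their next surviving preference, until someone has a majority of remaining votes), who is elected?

Round 1: A 40, D 65, B 10, C 51. Eliminate B.
Round 2: A 50, D 65, C 51. Eliminate A.
Round 3: D 105, C 61. D has a majority.

D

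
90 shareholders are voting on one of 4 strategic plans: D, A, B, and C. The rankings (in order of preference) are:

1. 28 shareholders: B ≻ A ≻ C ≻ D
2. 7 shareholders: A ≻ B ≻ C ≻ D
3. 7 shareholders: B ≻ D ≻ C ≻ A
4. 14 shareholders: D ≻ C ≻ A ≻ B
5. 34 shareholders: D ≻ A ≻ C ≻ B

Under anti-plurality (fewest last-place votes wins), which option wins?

C

Last-place votes: D 35, A 7, B 48, C 0.
C is ranked last by the fewest voters, so C wins.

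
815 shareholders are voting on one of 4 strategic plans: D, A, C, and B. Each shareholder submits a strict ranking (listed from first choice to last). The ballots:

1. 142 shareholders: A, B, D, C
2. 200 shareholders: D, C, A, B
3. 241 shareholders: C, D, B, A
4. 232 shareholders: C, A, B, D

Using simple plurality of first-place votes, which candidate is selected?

C

First-place votes: D 200, A 142, C 473, B 0.
C has the most first-place votes.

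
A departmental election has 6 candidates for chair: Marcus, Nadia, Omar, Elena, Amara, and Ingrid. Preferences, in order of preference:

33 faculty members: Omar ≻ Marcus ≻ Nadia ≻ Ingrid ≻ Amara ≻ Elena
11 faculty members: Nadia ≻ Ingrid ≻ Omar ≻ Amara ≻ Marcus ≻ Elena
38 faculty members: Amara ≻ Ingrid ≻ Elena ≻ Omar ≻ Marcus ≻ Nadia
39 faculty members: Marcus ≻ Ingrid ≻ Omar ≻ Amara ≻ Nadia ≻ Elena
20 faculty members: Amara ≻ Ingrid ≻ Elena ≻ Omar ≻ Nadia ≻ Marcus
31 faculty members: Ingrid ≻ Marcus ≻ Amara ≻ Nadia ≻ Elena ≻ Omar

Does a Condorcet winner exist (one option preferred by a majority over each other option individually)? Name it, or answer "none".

Ingrid

Ingrid vs Marcus: 100–72 for Ingrid.
Ingrid vs Nadia: 128–44 for Ingrid.
Ingrid vs Omar: 139–33 for Ingrid.
Ingrid vs Elena: 172–0 for Ingrid.
Ingrid vs Amara: 114–58 for Ingrid.
Ingrid beats every other option head-to-head.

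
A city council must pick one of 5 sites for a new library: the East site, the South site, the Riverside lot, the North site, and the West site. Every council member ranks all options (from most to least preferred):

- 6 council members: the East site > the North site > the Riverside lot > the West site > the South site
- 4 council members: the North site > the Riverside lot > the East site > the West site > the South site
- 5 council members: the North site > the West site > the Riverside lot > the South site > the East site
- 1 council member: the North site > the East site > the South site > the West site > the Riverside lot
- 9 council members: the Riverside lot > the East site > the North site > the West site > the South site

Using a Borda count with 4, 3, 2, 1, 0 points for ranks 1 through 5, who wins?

the North site

the East site: 6·4 + 4·2 + 5·0 + 1·3 + 9·3 = 62
the South site: 6·0 + 4·0 + 5·1 + 1·2 + 9·0 = 7
the Riverside lot: 6·2 + 4·3 + 5·2 + 1·0 + 9·4 = 70
the North site: 6·3 + 4·4 + 5·4 + 1·4 + 9·2 = 76
the West site: 6·1 + 4·1 + 5·3 + 1·1 + 9·1 = 35
the North site has the highest Borda score (76).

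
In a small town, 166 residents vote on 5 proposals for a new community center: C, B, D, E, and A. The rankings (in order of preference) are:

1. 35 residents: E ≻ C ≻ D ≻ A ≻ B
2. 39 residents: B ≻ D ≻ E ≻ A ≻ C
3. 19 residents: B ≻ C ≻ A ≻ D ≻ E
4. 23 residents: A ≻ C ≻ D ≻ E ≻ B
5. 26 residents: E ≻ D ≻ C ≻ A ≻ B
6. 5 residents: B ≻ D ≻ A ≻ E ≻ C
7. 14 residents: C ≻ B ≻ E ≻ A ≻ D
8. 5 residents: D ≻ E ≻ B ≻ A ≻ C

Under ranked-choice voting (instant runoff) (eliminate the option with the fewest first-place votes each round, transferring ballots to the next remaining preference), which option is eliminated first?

Round 1: C 14, B 63, D 5, E 61, A 23. Eliminate D.

D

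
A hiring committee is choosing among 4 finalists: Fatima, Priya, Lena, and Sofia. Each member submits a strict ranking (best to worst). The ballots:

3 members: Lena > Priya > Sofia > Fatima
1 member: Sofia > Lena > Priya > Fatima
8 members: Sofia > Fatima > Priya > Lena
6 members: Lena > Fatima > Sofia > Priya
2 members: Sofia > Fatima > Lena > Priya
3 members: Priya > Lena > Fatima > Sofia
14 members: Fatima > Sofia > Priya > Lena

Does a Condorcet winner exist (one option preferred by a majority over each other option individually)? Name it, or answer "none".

Fatima

Fatima vs Priya: 30–7 for Fatima.
Fatima vs Lena: 24–13 for Fatima.
Fatima vs Sofia: 23–14 for Fatima.
Fatima beats every other option head-to-head.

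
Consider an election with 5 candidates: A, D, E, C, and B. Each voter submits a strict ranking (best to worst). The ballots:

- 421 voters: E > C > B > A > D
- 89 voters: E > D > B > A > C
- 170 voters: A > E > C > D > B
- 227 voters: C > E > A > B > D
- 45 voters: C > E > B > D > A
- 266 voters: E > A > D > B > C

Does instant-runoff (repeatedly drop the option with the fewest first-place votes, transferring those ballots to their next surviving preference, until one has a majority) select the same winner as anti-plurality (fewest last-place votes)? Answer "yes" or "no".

Instant-runoff — R1 A 170, D 0, E 776, C 272, B 0 (E winner). Winner: E.
Anti-plurality — last-place votes: A 45, D 648, E 0, C 355, B 170. Winner: E.
The two methods agree.

yes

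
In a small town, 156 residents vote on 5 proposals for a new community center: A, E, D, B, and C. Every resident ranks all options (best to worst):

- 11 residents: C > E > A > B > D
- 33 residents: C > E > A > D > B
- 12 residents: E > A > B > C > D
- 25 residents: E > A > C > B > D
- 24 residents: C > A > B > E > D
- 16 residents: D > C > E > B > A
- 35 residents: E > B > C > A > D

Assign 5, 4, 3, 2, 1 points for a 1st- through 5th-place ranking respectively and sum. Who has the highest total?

E

A: 11·3 + 33·3 + 12·4 + 25·4 + 24·4 + 16·1 + 35·2 = 462
E: 11·4 + 33·4 + 12·5 + 25·5 + 24·2 + 16·3 + 35·5 = 632
D: 11·1 + 33·2 + 12·1 + 25·1 + 24·1 + 16·5 + 35·1 = 253
B: 11·2 + 33·1 + 12·3 + 25·2 + 24·3 + 16·2 + 35·4 = 385
C: 11·5 + 33·5 + 12·2 + 25·3 + 24·5 + 16·4 + 35·3 = 608
E has the highest Borda score (632).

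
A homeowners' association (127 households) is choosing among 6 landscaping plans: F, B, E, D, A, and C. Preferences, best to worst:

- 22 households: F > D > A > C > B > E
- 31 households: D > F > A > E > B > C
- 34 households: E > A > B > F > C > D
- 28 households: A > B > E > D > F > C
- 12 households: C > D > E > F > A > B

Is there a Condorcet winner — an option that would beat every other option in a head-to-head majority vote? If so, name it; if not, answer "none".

D

D vs F: 71–56 for D.
D vs B: 65–62 for D.
D vs E: 65–62 for D.
D vs A: 65–62 for D.
D vs C: 81–46 for D.
D beats every other option head-to-head.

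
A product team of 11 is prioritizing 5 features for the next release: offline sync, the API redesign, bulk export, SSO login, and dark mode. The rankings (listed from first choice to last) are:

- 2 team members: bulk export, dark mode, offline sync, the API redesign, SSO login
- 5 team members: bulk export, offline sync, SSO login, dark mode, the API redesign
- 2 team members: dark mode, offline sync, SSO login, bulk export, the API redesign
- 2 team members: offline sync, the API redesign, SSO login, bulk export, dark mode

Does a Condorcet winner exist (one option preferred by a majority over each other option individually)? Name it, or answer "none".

bulk export vs offline sync: 7–4 for bulk export.
bulk export vs the API redesign: 9–2 for bulk export.
bulk export vs SSO login: 7–4 for bulk export.
bulk export vs dark mode: 9–2 for bulk export.
bulk export beats every other option head-to-head.

bulk export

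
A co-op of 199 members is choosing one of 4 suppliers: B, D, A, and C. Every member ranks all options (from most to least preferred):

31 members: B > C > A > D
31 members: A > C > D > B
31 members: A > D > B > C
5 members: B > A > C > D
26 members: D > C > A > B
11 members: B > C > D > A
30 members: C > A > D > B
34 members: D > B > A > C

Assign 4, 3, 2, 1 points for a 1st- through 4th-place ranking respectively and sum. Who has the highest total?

B: 31·4 + 31·1 + 31·2 + 5·4 + 26·1 + 11·4 + 30·1 + 34·3 = 439
D: 31·1 + 31·2 + 31·3 + 5·1 + 26·4 + 11·2 + 30·2 + 34·4 = 513
A: 31·2 + 31·4 + 31·4 + 5·3 + 26·2 + 11·1 + 30·3 + 34·2 = 546
C: 31·3 + 31·3 + 31·1 + 5·2 + 26·3 + 11·3 + 30·4 + 34·1 = 492
A has the highest Borda score (546).

A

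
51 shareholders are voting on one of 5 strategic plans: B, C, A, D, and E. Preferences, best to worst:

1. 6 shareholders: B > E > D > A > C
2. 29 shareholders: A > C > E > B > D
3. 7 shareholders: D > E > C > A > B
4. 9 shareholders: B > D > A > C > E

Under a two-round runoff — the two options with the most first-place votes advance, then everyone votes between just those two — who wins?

A

Round 1 first-place votes: B 15, C 0, A 29, D 7, E 0.
A and B advance.
Runoff: A is preferred to B by 36 voters; B by 15.
A wins the runoff.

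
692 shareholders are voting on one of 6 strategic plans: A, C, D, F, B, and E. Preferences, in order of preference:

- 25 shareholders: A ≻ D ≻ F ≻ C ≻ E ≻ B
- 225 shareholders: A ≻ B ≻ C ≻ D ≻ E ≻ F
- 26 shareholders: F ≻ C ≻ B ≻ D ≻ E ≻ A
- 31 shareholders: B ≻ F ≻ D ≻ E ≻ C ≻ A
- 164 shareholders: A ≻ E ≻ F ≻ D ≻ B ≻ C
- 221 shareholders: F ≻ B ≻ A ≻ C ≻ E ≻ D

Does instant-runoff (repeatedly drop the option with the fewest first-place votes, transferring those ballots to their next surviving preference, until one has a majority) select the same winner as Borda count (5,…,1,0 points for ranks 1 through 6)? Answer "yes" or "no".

yes

Instant-runoff — R1 A 414, C 0, D 0, F 247, B 31, E 0 (A winner). Winner: A.
Borda — scores: A 2733, C 1302, D 1023, F 1926, B 2181, E 1215. Winner: A.
The two methods agree.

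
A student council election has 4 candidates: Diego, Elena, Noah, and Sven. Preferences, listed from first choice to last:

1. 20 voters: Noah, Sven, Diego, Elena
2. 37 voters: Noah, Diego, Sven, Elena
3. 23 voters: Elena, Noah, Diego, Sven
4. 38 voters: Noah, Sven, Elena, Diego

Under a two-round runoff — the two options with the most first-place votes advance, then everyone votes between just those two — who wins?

Noah

Round 1 first-place votes: Diego 0, Elena 23, Noah 95, Sven 0.
Noah and Elena advance.
Runoff: Noah is preferred to Elena by 95 voters; Elena by 23.
Noah wins the runoff.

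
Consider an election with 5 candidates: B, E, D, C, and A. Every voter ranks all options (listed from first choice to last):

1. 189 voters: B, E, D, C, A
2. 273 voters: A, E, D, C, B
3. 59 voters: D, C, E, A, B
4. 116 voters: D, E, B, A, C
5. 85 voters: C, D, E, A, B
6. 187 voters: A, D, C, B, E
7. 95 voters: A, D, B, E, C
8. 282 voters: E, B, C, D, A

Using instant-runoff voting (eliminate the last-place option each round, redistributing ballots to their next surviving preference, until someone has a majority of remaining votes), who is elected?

E

Round 1: B 189, E 282, D 175, C 85, A 555. Eliminate C.
Round 2: B 189, E 282, D 260, A 555. Eliminate B.
Round 3: E 471, D 260, A 555. Eliminate D.
Round 4: E 731, A 555. E has a majority.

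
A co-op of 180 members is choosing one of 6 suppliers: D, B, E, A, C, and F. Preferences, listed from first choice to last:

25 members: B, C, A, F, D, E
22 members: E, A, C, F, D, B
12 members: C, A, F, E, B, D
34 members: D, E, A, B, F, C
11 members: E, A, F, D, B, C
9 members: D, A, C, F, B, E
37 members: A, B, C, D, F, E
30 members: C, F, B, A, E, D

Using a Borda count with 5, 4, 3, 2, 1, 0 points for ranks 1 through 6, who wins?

D: 25·1 + 22·1 + 12·0 + 34·5 + 11·2 + 9·5 + 37·2 + 30·0 = 358
B: 25·5 + 22·0 + 12·1 + 34·2 + 11·1 + 9·1 + 37·4 + 30·3 = 463
E: 25·0 + 22·5 + 12·2 + 34·4 + 11·5 + 9·0 + 37·0 + 30·1 = 355
A: 25·3 + 22·4 + 12·4 + 34·3 + 11·4 + 9·4 + 37·5 + 30·2 = 638
C: 25·4 + 22·3 + 12·5 + 34·0 + 11·0 + 9·3 + 37·3 + 30·5 = 514
F: 25·2 + 22·2 + 12·3 + 34·1 + 11·3 + 9·2 + 37·1 + 30·4 = 372
A has the highest Borda score (638).

A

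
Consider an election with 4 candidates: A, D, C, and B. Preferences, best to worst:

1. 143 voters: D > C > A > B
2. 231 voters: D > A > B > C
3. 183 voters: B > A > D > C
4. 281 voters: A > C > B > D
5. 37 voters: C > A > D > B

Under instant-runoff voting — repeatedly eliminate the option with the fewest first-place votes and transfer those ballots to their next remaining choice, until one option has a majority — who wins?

A

Round 1: A 281, D 374, C 37, B 183. Eliminate C.
Round 2: A 318, D 374, B 183. Eliminate B.
Round 3: A 501, D 374. A has a majority.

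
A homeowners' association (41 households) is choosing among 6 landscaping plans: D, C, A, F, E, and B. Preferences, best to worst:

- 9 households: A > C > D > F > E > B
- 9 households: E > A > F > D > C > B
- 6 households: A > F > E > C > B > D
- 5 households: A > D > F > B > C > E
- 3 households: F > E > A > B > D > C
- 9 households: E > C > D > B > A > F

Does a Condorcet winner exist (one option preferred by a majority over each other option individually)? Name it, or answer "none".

Checking pairwise contests:
C beats D 24–17.
A beats C 32–9.
E beats A 21–20.
D beats F 23–18.
F beats E 23–18.
D beats B 32–9.
Every option loses at least one head-to-head, so there is no Condorcet winner.

none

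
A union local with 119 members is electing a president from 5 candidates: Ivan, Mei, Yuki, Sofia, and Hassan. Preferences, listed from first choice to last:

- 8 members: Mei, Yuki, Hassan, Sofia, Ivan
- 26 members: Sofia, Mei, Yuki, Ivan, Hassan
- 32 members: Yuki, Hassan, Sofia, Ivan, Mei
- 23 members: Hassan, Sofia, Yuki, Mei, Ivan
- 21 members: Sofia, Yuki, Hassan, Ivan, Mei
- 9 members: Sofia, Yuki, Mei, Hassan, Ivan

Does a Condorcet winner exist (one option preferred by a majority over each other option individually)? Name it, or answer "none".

Checking pairwise contests:
Mei beats Ivan 66–53.
Yuki beats Mei 85–34.
Sofia beats Yuki 79–40.
Hassan beats Sofia 63–56.
Yuki beats Hassan 96–23.
Every option loses at least one head-to-head, so there is no Condorcet winner.

none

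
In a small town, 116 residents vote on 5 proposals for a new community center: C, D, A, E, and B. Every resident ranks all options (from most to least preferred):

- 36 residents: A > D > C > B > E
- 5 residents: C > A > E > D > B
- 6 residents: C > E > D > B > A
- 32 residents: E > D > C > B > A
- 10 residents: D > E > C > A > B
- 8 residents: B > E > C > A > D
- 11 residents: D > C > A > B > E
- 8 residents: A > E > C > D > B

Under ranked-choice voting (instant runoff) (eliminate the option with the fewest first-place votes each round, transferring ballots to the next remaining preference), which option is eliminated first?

Round 1: C 11, D 21, A 44, E 32, B 8. Eliminate B.

B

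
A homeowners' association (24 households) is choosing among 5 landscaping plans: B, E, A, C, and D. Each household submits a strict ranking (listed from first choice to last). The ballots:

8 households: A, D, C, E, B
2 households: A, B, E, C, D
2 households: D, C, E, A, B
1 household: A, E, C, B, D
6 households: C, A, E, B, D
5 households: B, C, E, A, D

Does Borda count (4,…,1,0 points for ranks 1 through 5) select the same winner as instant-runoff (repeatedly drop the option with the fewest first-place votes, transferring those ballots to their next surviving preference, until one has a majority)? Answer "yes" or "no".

Borda — scores: B 33, E 41, A 69, C 65, D 32. Winner: A.
Instant-runoff — R1 B 5, E 0, A 11, C 6, D 2 (E out); R2 B 5, A 11, C 6, D 2 (D out); R3 B 5, A 11, C 8 (B out); R4 A 11, C 13 (C winner). Winner: C.
The two methods disagree.

no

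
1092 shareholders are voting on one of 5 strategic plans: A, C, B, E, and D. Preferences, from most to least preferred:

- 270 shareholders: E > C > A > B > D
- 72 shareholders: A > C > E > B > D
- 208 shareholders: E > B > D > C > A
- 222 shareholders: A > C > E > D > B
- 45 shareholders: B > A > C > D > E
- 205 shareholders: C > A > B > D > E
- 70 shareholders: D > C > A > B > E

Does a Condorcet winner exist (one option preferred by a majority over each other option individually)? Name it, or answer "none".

C vs A: 753–339 for C.
C vs B: 839–253 for C.
C vs E: 614–478 for C.
C vs D: 814–278 for C.
C beats every other option head-to-head.

C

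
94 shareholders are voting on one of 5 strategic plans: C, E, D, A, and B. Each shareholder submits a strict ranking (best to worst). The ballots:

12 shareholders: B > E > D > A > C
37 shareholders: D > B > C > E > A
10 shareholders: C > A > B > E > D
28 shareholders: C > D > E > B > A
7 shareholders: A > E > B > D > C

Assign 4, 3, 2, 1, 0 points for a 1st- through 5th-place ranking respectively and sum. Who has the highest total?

C: 12·0 + 37·2 + 10·4 + 28·4 + 7·0 = 226
E: 12·3 + 37·1 + 10·1 + 28·2 + 7·3 = 160
D: 12·2 + 37·4 + 10·0 + 28·3 + 7·1 = 263
A: 12·1 + 37·0 + 10·3 + 28·0 + 7·4 = 70
B: 12·4 + 37·3 + 10·2 + 28·1 + 7·2 = 221
D has the highest Borda score (263).

D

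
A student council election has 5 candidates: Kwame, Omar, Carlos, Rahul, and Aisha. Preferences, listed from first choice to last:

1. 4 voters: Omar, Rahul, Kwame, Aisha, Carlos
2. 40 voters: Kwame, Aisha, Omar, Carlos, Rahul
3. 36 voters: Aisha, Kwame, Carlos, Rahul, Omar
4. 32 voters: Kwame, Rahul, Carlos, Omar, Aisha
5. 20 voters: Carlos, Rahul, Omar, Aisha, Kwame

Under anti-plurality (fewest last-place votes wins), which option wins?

Last-place votes: Kwame 20, Omar 36, Carlos 4, Rahul 40, Aisha 32.
Carlos is ranked last by the fewest voters, so Carlos wins.

Carlos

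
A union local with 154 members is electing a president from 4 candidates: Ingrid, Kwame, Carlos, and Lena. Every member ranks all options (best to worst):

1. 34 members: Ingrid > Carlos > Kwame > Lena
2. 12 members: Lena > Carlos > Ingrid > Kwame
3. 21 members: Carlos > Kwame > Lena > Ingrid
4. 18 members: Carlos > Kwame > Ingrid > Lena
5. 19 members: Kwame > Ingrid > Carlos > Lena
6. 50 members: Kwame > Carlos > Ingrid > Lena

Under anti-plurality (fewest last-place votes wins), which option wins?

Last-place votes: Ingrid 21, Kwame 12, Carlos 0, Lena 121.
Carlos is ranked last by the fewest voters, so Carlos wins.

Carlos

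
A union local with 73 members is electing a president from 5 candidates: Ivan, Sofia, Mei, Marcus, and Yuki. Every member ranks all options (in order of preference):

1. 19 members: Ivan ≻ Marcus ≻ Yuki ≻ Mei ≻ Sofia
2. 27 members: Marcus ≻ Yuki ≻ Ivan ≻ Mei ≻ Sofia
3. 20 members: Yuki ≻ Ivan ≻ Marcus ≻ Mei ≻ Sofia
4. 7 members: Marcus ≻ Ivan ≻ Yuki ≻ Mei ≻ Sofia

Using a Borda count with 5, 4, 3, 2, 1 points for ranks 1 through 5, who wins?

Marcus

Ivan: 19·5 + 27·3 + 20·4 + 7·4 = 284
Sofia: 19·1 + 27·1 + 20·1 + 7·1 = 73
Mei: 19·2 + 27·2 + 20·2 + 7·2 = 146
Marcus: 19·4 + 27·5 + 20·3 + 7·5 = 306
Yuki: 19·3 + 27·4 + 20·5 + 7·3 = 286
Marcus has the highest Borda score (306).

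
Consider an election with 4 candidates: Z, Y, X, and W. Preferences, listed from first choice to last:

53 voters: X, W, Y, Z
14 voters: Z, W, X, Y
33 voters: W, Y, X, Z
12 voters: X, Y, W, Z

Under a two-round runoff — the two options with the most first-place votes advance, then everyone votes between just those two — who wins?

Round 1 first-place votes: Z 14, Y 0, X 65, W 33.
X and W advance.
Runoff: X is preferred to W by 65 voters; W by 47.
X wins the runoff.

X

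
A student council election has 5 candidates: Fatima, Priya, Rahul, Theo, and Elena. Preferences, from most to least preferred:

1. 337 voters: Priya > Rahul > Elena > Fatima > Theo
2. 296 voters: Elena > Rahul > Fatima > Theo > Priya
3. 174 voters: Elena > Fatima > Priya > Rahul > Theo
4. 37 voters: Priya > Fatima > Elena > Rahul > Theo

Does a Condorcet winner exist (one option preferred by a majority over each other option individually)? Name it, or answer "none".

Elena

Elena vs Fatima: 807–37 for Elena.
Elena vs Priya: 470–374 for Elena.
Elena vs Rahul: 507–337 for Elena.
Elena vs Theo: 844–0 for Elena.
Elena beats every other option head-to-head.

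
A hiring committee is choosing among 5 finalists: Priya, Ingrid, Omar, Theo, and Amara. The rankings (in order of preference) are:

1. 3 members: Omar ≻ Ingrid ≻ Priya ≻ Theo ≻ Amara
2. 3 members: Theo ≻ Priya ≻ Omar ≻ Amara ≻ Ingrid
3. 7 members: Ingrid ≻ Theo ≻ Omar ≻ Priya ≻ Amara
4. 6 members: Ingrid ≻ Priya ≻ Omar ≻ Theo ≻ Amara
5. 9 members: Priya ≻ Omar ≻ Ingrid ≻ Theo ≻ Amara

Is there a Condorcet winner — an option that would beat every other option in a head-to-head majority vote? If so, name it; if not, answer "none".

Checking pairwise contests:
Ingrid beats Priya 16–12.
Omar beats Ingrid 15–13.
Priya beats Omar 18–10.
Priya beats Theo 18–10.
Priya beats Amara 28–0.
Every option loses at least one head-to-head, so there is no Condorcet winner.

none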